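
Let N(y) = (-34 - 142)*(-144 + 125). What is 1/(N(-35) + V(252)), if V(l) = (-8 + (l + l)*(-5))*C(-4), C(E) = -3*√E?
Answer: 209/15078160 - 237*I/3769540 ≈ 1.3861e-5 - 6.2872e-5*I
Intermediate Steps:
N(y) = 3344 (N(y) = -176*(-19) = 3344)
V(l) = -6*I*(-8 - 10*l) (V(l) = (-8 + (l + l)*(-5))*(-6*I) = (-8 + (2*l)*(-5))*(-6*I) = (-8 - 10*l)*(-6*I) = -6*I*(-8 - 10*l))
1/(N(-35) + V(252)) = 1/(3344 + I*(48 + 60*252)) = 1/(3344 + I*(48 + 15120)) = 1/(3344 + I*15168) = 1/(3344 + 15168*I) = (3344 - 15168*I)/241250560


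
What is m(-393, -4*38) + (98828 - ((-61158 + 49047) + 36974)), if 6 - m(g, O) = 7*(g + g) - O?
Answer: 79321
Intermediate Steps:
m(g, O) = 6 + O - 14*g (m(g, O) = 6 - (7*(g + g) - O) = 6 - (7*(2*g) - O) = 6 - (14*g - O) = 6 - (-O + 14*g) = 6 + (O - 14*g) = 6 + O - 14*g)
m(-393, -4*38) + (98828 - ((-61158 + 49047) + 36974)) = (6 - 4*38 - 14*(-393)) + (98828 - ((-61158 + 49047) + 36974)) = (6 - 152 + 5502) + (98828 - (-12111 + 36974)) = 5356 + (98828 - 1*24863) = 5356 + (98828 - 24863) = 5356 + 73965 = 79321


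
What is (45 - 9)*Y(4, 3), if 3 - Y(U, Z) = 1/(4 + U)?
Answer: 207/2 ≈ 103.50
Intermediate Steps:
Y(U, Z) = 3 - 1/(4 + U)
(45 - 9)*Y(4, 3) = (45 - 9)*((11 + 3*4)/(4 + 4)) = 36*((11 + 12)/8) = 36*((⅛)*23) = 36*(23/8) = 207/2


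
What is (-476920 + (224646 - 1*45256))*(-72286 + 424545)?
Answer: -104807620270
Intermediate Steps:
(-476920 + (224646 - 1*45256))*(-72286 + 424545) = (-476920 + (224646 - 45256))*352259 = (-476920 + 179390)*352259 = -297530*352259 = -104807620270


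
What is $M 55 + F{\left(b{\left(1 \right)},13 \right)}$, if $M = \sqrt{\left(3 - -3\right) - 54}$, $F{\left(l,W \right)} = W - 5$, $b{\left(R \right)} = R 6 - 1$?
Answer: $8 + 220 i \sqrt{3} \approx 8.0 + 381.05 i$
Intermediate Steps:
$b{\left(R \right)} = -1 + 6 R$ ($b{\left(R \right)} = 6 R - 1 = -1 + 6 R$)
$F{\left(l,W \right)} = -5 + W$
$M = 4 i \sqrt{3}$ ($M = \sqrt{\left(3 + 3\right) - 54} = \sqrt{6 - 54} = \sqrt{-48} = 4 i \sqrt{3} \approx 6.9282 i$)
$M 55 + F{\left(b{\left(1 \right)},13 \right)} = 4 i \sqrt{3} \cdot 55 + \left(-5 + 13\right) = 220 i \sqrt{3} + 8 = 8 + 220 i \sqrt{3}$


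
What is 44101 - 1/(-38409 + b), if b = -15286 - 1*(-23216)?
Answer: 1344154380/30479 ≈ 44101.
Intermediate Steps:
b = 7930 (b = -15286 + 23216 = 7930)
44101 - 1/(-38409 + b) = 44101 - 1/(-38409 + 7930) = 44101 - 1/(-30479) = 44101 - 1*(-1/30479) = 44101 + 1/30479 = 1344154380/30479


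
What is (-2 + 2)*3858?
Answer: 0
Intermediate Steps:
(-2 + 2)*3858 = 0*3858 = 0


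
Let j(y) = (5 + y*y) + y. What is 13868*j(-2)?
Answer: 97076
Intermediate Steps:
j(y) = 5 + y + y**2 (j(y) = (5 + y**2) + y = 5 + y + y**2)
13868*j(-2) = 13868*(5 - 2 + (-2)**2) = 13868*(5 - 2 + 4) = 13868*7 = 97076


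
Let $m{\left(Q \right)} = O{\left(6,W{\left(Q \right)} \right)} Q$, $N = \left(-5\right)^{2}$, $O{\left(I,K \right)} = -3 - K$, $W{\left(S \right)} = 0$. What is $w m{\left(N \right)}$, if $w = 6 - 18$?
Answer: $900$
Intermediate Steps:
$N = 25$
$m{\left(Q \right)} = - 3 Q$ ($m{\left(Q \right)} = \left(-3 - 0\right) Q = \left(-3 + 0\right) Q = - 3 Q$)
$w = -12$
$w m{\left(N \right)} = - 12 \left(\left(-3\right) 25\right) = \left(-12\right) \left(-75\right) = 900$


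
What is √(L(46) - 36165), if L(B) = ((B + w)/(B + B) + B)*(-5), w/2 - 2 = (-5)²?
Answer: I*√19255830/23 ≈ 190.79*I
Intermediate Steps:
w = 54 (w = 4 + 2*(-5)² = 4 + 2*25 = 4 + 50 = 54)
L(B) = -5*B - 5*(54 + B)/(2*B) (L(B) = ((B + 54)/(B + B) + B)*(-5) = ((54 + B)/((2*B)) + B)*(-5) = ((54 + B)*(1/(2*B)) + B)*(-5) = ((54 + B)/(2*B) + B)*(-5) = (B + (54 + B)/(2*B))*(-5) = -5*B - 5*(54 + B)/(2*B))
√(L(46) - 36165) = √((-5/2 - 135/46 - 5*46) - 36165) = √((-5/2 - 135*1/46 - 230) - 36165) = √((-5/2 - 135/46 - 230) - 36165) = √(-5415/23 - 36165) = √(-837210/23) = I*√19255830/23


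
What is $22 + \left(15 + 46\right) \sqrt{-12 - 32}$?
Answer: $22 + 122 i \sqrt{11} \approx 22.0 + 404.63 i$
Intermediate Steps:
$22 + \left(15 + 46\right) \sqrt{-12 - 32} = 22 + 61 \sqrt{-44} = 22 + 61 \cdot 2 i \sqrt{11} = 22 + 122 i \sqrt{11}$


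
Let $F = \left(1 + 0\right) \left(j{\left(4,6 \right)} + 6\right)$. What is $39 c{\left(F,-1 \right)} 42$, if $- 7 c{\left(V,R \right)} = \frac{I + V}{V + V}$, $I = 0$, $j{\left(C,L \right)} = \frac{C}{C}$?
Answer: $-117$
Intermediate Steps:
$j{\left(C,L \right)} = 1$
$F = 7$ ($F = \left(1 + 0\right) \left(1 + 6\right) = 1 \cdot 7 = 7$)
$c{\left(V,R \right)} = - \frac{1}{14}$ ($c{\left(V,R \right)} = - \frac{\left(0 + V\right) \frac{1}{V + V}}{7} = - \frac{V \frac{1}{2 V}}{7} = \left(- \frac{1}{7}\right) \frac{1}{2} = - \frac{1}{14}$)
$39 c{\left(F,-1 \right)} 42 = 39 \left(- \frac{1}{14}\right) 42 = \left(- \frac{39}{14}\right) 42 = -117$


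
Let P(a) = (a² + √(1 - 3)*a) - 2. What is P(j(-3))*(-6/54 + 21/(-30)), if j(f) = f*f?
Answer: -5767/90 - 73*I*√2/10 ≈ -64.078 - 10.324*I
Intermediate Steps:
j(f) = f²
P(a) = -2 + a² + I*a*√2 (P(a) = (a² + √(-2)*a) - 2 = (a² + (I*√2)*a) - 2 = (a² + I*a*√2) - 2 = -2 + a² + I*a*√2)
P(j(-3))*(-6/54 + 21/(-30)) = (-2 + ((-3)²)² + I*(-3)²*√2)*(-6/54 + 21/(-30)) = (-2 + 9² + I*9*√2)*(-6*1/54 + 21*(-1/30)) = (-2 + 81 + 9*I*√2)*(-⅑ - 7/10) = (79 + 9*I*√2)*(-73/90) = -5767/90 - 73*I*√2/10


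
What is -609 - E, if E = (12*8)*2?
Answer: -801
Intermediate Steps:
E = 192 (E = 96*2 = 192)
-609 - E = -609 - 1*192 = -609 - 192 = -801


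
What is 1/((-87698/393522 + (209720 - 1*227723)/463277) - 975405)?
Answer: -91154845797/88912916221144241 ≈ -1.0252e-6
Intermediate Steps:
1/((-87698/393522 + (209720 - 1*227723)/463277) - 975405) = 1/((-87698*1/393522 + (209720 - 227723)*(1/463277)) - 975405) = 1/((-43849/196761 - 18003*1/463277) - 975405) = 1/((-43849/196761 - 18003/463277) - 975405) = 1/(-23856521456/91154845797 - 975405) = 1/(-88912916221144241/91154845797) = -91154845797/88912916221144241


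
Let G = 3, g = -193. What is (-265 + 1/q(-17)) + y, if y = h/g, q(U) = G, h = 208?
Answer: -153866/579 ≈ -265.74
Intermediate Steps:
q(U) = 3
y = -208/193 (y = 208/(-193) = 208*(-1/193) = -208/193 ≈ -1.0777)
(-265 + 1/q(-17)) + y = (-265 + 1/3) - 208/193 = -794/3 - 208/193 = -153866/579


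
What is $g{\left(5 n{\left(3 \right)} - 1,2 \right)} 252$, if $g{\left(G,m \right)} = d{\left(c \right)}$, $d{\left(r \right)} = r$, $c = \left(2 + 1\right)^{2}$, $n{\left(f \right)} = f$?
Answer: $2268$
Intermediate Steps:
$c = 9$ ($c = 3^{2} = 9$)
$g{\left(G,m \right)} = 9$
$g{\left(5 n{\left(3 \right)} - 1,2 \right)} 252 = 9 \cdot 252 = 2268$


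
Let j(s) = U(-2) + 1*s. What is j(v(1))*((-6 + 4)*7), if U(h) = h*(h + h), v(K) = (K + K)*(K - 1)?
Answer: -112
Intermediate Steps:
v(K) = 2*K*(-1 + K) (v(K) = (2*K)*(-1 + K) = 2*K*(-1 + K))
U(h) = 2*h² (U(h) = h*(2*h) = 2*h²)
j(s) = 8 + s (j(s) = 2*(-2)² + 1*s = 2*4 + s = 8 + s)
j(v(1))*((-6 + 4)*7) = (8 + 2*1*(-1 + 1))*((-6 + 4)*7) = (8 + 2*1*0)*(-2*7) = (8 + 0)*(-14) = 8*(-14) = -112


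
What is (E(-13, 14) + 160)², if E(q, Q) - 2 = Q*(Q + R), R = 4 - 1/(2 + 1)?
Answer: 1507984/9 ≈ 1.6755e+5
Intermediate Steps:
R = 11/3 (R = 4 - 1/3 = 4 - 1*⅓ = 4 - ⅓ = 11/3 ≈ 3.6667)
E(q, Q) = 2 + Q*(11/3 + Q) (E(q, Q) = 2 + Q*(Q + 11/3) = 2 + Q*(11/3 + Q))
(E(-13, 14) + 160)² = ((2 + 14² + (11/3)*14) + 160)² = ((2 + 196 + 154/3) + 160)² = (748/3 + 160)² = (1228/3)² = 1507984/9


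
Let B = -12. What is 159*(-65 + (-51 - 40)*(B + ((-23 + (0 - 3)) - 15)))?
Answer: 756522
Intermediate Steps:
159*(-65 + (-51 - 40)*(B + ((-23 + (0 - 3)) - 15))) = 159*(-65 + (-51 - 40)*(-12 + ((-23 + (0 - 3)) - 15))) = 159*(-65 - 91*(-12 + ((-23 - 3) - 15))) = 159*(-65 - 91*(-12 + (-26 - 15))) = 159*(-65 - 91*(-12 - 41)) = 159*(-65 - 91*(-53)) = 159*(-65 + 4823) = 159*4758 = 756522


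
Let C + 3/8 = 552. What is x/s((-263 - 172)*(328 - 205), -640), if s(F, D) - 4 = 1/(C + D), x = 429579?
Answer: 101237451/940 ≈ 1.0770e+5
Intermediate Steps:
C = 4413/8 (C = -3/8 + 552 = 4413/8 ≈ 551.63)
s(F, D) = 4 + 1/(4413/8 + D)
x/s((-263 - 172)*(328 - 205), -640) = 429579/((4*(4415 + 8*(-640))/(4413 + 8*(-640)))) = 429579/((4*(4415 - 5120)/(4413 - 5120))) = 429579/((4*(-705)/(-707))) = 429579/((4*(-1/707)*(-705))) = 429579/(2820/707) = 429579*(707/2820) = 101237451/940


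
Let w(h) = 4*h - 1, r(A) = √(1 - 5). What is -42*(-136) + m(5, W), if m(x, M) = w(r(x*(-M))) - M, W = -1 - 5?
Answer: 5717 + 8*I ≈ 5717.0 + 8.0*I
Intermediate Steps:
r(A) = 2*I (r(A) = √(-4) = 2*I)
w(h) = -1 + 4*h
W = -6
m(x, M) = -1 - M + 8*I (m(x, M) = (-1 + 4*(2*I)) - M = (-1 + 8*I) - M = -1 - M + 8*I)
-42*(-136) + m(5, W) = -42*(-136) + (-1 - 1*(-6) + 8*I) = 5712 + (-1 + 6 + 8*I) = 5712 + (5 + 8*I) = 5717 + 8*I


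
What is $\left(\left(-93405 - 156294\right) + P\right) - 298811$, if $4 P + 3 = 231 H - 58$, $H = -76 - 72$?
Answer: $- \frac{2228289}{4} \approx -5.5707 \cdot 10^{5}$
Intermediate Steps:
$H = -148$ ($H = -76 - 72 = -148$)
$P = - \frac{34249}{4}$ ($P = - \frac{3}{4} + \frac{231 \left(-148\right) - 58}{4} = - \frac{3}{4} + \frac{-34188 - 58}{4} = - \frac{3}{4} + \frac{1}{4} \left(-34246\right) = - \frac{3}{4} - \frac{17123}{2} = - \frac{34249}{4} \approx -8562.3$)
$\left(\left(-93405 - 156294\right) + P\right) - 298811 = \left(\left(-93405 - 156294\right) - \frac{34249}{4}\right) - 298811 = \left(-249699 - \frac{34249}{4}\right) - 298811 = - \frac{1033045}{4} - 298811 = - \frac{2228289}{4}$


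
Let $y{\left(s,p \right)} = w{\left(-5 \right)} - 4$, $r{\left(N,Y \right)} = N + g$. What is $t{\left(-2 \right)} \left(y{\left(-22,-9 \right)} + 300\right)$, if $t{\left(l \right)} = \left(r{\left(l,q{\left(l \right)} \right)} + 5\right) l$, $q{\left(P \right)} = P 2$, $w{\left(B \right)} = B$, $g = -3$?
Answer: $0$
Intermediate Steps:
$q{\left(P \right)} = 2 P$
$r{\left(N,Y \right)} = -3 + N$ ($r{\left(N,Y \right)} = N - 3 = -3 + N$)
$y{\left(s,p \right)} = -9$ ($y{\left(s,p \right)} = -5 - 4 = -9$)
$t{\left(l \right)} = l \left(2 + l\right)$ ($t{\left(l \right)} = \left(\left(-3 + l\right) + 5\right) l = \left(2 + l\right) l = l \left(2 + l\right)$)
$t{\left(-2 \right)} \left(y{\left(-22,-9 \right)} + 300\right) = - 2 \left(2 - 2\right) \left(-9 + 300\right) = \left(-2\right) 0 \cdot 291 = 0 \cdot 291 = 0$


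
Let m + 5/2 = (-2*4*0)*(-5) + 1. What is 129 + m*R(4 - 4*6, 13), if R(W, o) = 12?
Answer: 111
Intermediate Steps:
m = -3/2 (m = -5/2 + ((-2*4*0)*(-5) + 1) = -5/2 + (-8*0*(-5) + 1) = -5/2 + (0*(-5) + 1) = -5/2 + (0 + 1) = -5/2 + 1 = -3/2 ≈ -1.5000)
129 + m*R(4 - 4*6, 13) = 129 - 3/2*12 = 129 - 18 = 111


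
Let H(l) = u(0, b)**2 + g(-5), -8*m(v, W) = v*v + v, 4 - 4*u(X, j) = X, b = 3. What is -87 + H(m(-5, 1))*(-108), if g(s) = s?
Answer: 345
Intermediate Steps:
u(X, j) = 1 - X/4
m(v, W) = -v/8 - v**2/8 (m(v, W) = -(v*v + v)/8 = -(v**2 + v)/8 = -(v + v**2)/8 = -v/8 - v**2/8)
H(l) = -4 (H(l) = (1 - 1/4*0)**2 - 5 = (1 + 0)**2 - 5 = 1**2 - 5 = 1 - 5 = -4)
-87 + H(m(-5, 1))*(-108) = -87 - 4*(-108) = -87 + 432 = 345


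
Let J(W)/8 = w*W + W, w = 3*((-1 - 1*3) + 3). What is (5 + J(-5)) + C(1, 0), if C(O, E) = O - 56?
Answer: 30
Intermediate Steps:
C(O, E) = -56 + O
w = -3 (w = 3*((-1 - 3) + 3) = 3*(-4 + 3) = 3*(-1) = -3)
J(W) = -16*W (J(W) = 8*(-3*W + W) = 8*(-2*W) = -16*W)
(5 + J(-5)) + C(1, 0) = (5 - 16*(-5)) + (-56 + 1) = (5 + 80) - 55 = 85 - 55 = 30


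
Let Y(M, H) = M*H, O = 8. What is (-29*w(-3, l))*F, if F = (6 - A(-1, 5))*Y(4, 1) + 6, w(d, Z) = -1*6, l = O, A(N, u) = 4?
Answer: 2436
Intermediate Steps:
Y(M, H) = H*M
l = 8
w(d, Z) = -6
F = 14 (F = (6 - 1*4)*(1*4) + 6 = (6 - 4)*4 + 6 = 2*4 + 6 = 8 + 6 = 14)
(-29*w(-3, l))*F = -29*(-6)*14 = 174*14 = 2436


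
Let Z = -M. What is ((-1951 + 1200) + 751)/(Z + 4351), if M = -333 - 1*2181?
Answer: 0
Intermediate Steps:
M = -2514 (M = -333 - 2181 = -2514)
Z = 2514 (Z = -1*(-2514) = 2514)
((-1951 + 1200) + 751)/(Z + 4351) = ((-1951 + 1200) + 751)/(2514 + 4351) = (-751 + 751)/6865 = 0*(1/6865) = 0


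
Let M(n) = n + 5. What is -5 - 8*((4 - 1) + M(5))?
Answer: -109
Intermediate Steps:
M(n) = 5 + n
-5 - 8*((4 - 1) + M(5)) = -5 - 8*((4 - 1) + (5 + 5)) = -5 - 8*(3 + 10) = -5 - 8*13 = -5 - 104 = -109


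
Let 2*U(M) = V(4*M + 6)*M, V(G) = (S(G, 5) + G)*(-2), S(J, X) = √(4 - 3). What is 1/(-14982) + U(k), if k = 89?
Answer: -484023475/14982 ≈ -32307.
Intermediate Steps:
S(J, X) = 1 (S(J, X) = √1 = 1)
V(G) = -2 - 2*G (V(G) = (1 + G)*(-2) = -2 - 2*G)
U(M) = M*(-14 - 8*M)/2 (U(M) = ((-2 - 2*(4*M + 6))*M)/2 = ((-2 - 2*(6 + 4*M))*M)/2 = ((-2 + (-12 - 8*M))*M)/2 = ((-14 - 8*M)*M)/2 = (M*(-14 - 8*M))/2 = M*(-14 - 8*M)/2)
1/(-14982) + U(k) = 1/(-14982) - 1*89*(7 + 4*89) = -1/14982 - 1*89*(7 + 356) = -1/14982 - 1*89*363 = -1/14982 - 32307 = -484023475/14982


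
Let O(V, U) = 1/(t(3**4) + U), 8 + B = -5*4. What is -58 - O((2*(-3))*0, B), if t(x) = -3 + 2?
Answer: -1681/29 ≈ -57.966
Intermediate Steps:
t(x) = -1
B = -28 (B = -8 - 5*4 = -8 - 20 = -28)
O(V, U) = 1/(-1 + U)
-58 - O((2*(-3))*0, B) = -58 - 1/(-1 - 28) = -58 - 1/(-29) = -58 - 1*(-1/29) = -58 + 1/29 = -1681/29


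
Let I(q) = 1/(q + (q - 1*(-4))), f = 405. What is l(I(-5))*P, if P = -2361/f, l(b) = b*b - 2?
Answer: 55877/4860 ≈ 11.497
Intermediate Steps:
I(q) = 1/(4 + 2*q) (I(q) = 1/(q + (q + 4)) = 1/(q + (4 + q)) = 1/(4 + 2*q))
l(b) = -2 + b**2 (l(b) = b**2 - 2 = -2 + b**2)
P = -787/135 (P = -2361/405 = -2361*1/405 = -787/135 ≈ -5.8296)
l(I(-5))*P = (-2 + (1/(2*(2 - 5)))**2)*(-787/135) = (-2 + ((1/2)/(-3))**2)*(-787/135) = (-2 + ((1/2)*(-1/3))**2)*(-787/135) = (-2 + (-1/6)**2)*(-787/135) = (-2 + 1/36)*(-787/135) = -71/36*(-787/135) = 55877/4860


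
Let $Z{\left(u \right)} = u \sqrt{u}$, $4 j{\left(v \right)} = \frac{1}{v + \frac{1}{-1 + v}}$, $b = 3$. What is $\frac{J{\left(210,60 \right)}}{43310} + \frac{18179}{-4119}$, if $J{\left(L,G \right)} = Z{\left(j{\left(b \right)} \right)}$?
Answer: $- \frac{18179}{4119} + \frac{\sqrt{14}}{8488760} \approx -4.4135$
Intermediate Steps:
$j{\left(v \right)} = \frac{1}{4 \left(v + \frac{1}{-1 + v}\right)}$
$Z{\left(u \right)} = u^{\frac{3}{2}}$
$J{\left(L,G \right)} = \frac{\sqrt{14}}{196}$ ($J{\left(L,G \right)} = \left(\frac{-1 + 3}{4 \left(1 + 3^{2} - 3\right)}\right)^{\frac{3}{2}} = \left(\frac{1}{4} \frac{1}{1 + 9 - 3} \cdot 2\right)^{\frac{3}{2}} = \left(\frac{1}{4} \cdot \frac{1}{7} \cdot 2\right)^{\frac{3}{2}} = \left(\frac{1}{14}\right)^{\frac{3}{2}} = \frac{\sqrt{14}}{196}$)
$\frac{J{\left(210,60 \right)}}{43310} + \frac{18179}{-4119} = \frac{\frac{1}{196} \sqrt{14}}{43310} + \frac{18179}{-4119} = \frac{\sqrt{14}}{196} \cdot \frac{1}{43310} + 18179 \left(- \frac{1}{4119}\right) = \frac{\sqrt{14}}{8488760} - \frac{18179}{4119} = - \frac{18179}{4119} + \frac{\sqrt{14}}{8488760}$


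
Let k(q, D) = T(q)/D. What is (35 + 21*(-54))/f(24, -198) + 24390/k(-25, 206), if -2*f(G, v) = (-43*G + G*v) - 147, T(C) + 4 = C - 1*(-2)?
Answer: -1103682218/5931 ≈ -1.8609e+5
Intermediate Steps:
T(C) = -2 + C (T(C) = -4 + (C - 1*(-2)) = -4 + (C + 2) = -4 + (2 + C) = -2 + C)
f(G, v) = 147/2 + 43*G/2 - G*v/2 (f(G, v) = -((-43*G + G*v) - 147)/2 = -(-147 - 43*G + G*v)/2 = 147/2 + 43*G/2 - G*v/2)
k(q, D) = (-2 + q)/D
(35 + 21*(-54))/f(24, -198) + 24390/k(-25, 206) = (35 + 21*(-54))/(147/2 + (43/2)*24 - 1/2*24*(-198)) + 24390/(((-2 - 25)/206)) = (35 - 1134)/(147/2 + 516 + 2376) + 24390/(((1/206)*(-27))) = -1099/5931/2 + 24390/(-27/206) = -1099*2/5931 + 24390*(-206/27) = -2198/5931 - 558260/3 = -1103682218/5931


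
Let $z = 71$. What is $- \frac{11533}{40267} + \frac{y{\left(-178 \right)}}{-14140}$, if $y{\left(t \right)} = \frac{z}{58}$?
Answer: $- \frac{9461302917}{33023772040} \approx -0.2865$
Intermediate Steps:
$y{\left(t \right)} = \frac{71}{58}$
$- \frac{11533}{40267} + \frac{y{\left(-178 \right)}}{-14140} = - \frac{11533}{40267} + \frac{71}{58 \left(-14140\right)} = \left(-11533\right) \frac{1}{40267} + \frac{71}{58} \left(- \frac{1}{14140}\right) = - \frac{11533}{40267} - \frac{71}{820120} = - \frac{9461302917}{33023772040}$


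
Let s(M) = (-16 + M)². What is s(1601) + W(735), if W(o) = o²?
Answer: 3052450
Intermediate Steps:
s(1601) + W(735) = (-16 + 1601)² + 735² = 1585² + 540225 = 2512225 + 540225 = 3052450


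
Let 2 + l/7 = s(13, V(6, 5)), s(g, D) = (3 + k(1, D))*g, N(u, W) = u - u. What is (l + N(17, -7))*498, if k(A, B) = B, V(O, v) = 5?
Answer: 355572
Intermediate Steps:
N(u, W) = 0
s(g, D) = g*(3 + D) (s(g, D) = (3 + D)*g = g*(3 + D))
l = 714 (l = -14 + 7*(13*(3 + 5)) = -14 + 7*(13*8) = -14 + 7*104 = -14 + 728 = 714)
(l + N(17, -7))*498 = (714 + 0)*498 = 714*498 = 355572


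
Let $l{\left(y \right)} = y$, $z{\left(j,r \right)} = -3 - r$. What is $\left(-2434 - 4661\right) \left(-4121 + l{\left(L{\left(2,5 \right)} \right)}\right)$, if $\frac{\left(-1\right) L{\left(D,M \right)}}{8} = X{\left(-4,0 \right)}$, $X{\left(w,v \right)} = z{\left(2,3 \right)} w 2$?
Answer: $31962975$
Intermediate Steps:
$X{\left(w,v \right)} = - 12 w$ ($X{\left(w,v \right)} = \left(-3 - 3\right) w 2 = - 6 w 2 = - 12 w$)
$L{\left(D,M \right)} = -384$ ($L{\left(D,M \right)} = - 8 \left(\left(-12\right) \left(-4\right)\right) = \left(-8\right) 48 = -384$)
$\left(-2434 - 4661\right) \left(-4121 + l{\left(L{\left(2,5 \right)} \right)}\right) = \left(-2434 - 4661\right) \left(-4121 - 384\right) = \left(-7095\right) \left(-4505\right) = 31962975$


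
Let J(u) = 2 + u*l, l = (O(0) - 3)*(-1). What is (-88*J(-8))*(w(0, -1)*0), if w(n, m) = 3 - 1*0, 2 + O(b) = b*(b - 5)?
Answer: 0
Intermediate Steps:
O(b) = -2 + b*(-5 + b) (O(b) = -2 + b*(b - 5) = -2 + b*(-5 + b))
l = 5 (l = ((-2 + 0**2 - 5*0) - 3)*(-1) = ((-2 + 0 + 0) - 3)*(-1) = (-2 - 3)*(-1) = -5*(-1) = 5)
w(n, m) = 3 (w(n, m) = 3 + 0 = 3)
J(u) = 2 + 5*u (J(u) = 2 + u*5 = 2 + 5*u)
(-88*J(-8))*(w(0, -1)*0) = (-88*(2 + 5*(-8)))*(3*0) = -88*(2 - 40)*0 = -88*(-38)*0 = 3344*0 = 0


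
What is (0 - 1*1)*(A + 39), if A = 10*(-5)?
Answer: 11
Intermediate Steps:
A = -50
(0 - 1*1)*(A + 39) = (0 - 1*1)*(-50 + 39) = (0 - 1)*(-11) = -1*(-11) = 11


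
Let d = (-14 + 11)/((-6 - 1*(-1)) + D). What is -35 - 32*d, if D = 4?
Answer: -131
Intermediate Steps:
d = 3 (d = (-14 + 11)/((-6 - 1*(-1)) + 4) = -3/((-6 + 1) + 4) = -3/(-5 + 4) = -3/(-1) = -3*(-1) = 3)
-35 - 32*d = -35 - 32*3 = -35 - 96 = -131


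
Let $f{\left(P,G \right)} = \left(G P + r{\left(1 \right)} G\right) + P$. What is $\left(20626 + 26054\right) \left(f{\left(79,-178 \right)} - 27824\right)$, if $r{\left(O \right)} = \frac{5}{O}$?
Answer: $-1993095960$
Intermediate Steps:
$f{\left(P,G \right)} = P + 5 G + G P$ ($f{\left(P,G \right)} = \left(G P + \frac{5}{1} G\right) + P = \left(G P + 5 \cdot 1 G\right) + P = \left(G P + 5 G\right) + P = \left(5 G + G P\right) + P = P + 5 G + G P$)
$\left(20626 + 26054\right) \left(f{\left(79,-178 \right)} - 27824\right) = \left(20626 + 26054\right) \left(\left(79 + 5 \left(-178\right) - 14062\right) - 27824\right) = 46680 \left(\left(79 - 890 - 14062\right) - 27824\right) = 46680 \left(-14873 - 27824\right) = 46680 \left(-42697\right) = -1993095960$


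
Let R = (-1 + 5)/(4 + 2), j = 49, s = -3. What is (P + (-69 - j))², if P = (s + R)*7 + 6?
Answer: 148225/9 ≈ 16469.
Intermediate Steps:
R = ⅔ (R = 4/6 = 4*(⅙) = ⅔ ≈ 0.66667)
P = -31/3 (P = (-3 + ⅔)*7 + 6 = -7/3*7 + 6 = -49/3 + 6 = -31/3 ≈ -10.333)
(P + (-69 - j))² = (-31/3 + (-69 - 1*49))² = (-31/3 + (-69 - 49))² = (-31/3 - 118)² = (-385/3)² = 148225/9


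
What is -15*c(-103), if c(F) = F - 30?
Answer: 1995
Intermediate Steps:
c(F) = -30 + F
-15*c(-103) = -15*(-30 - 103) = -15*(-133) = 1995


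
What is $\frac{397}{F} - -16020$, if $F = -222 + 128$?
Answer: $\frac{1505483}{94} \approx 16016.0$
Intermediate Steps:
$F = -94$
$\frac{397}{F} - -16020 = \frac{397}{-94} - -16020 = 397 \left(- \frac{1}{94}\right) + 16020 = - \frac{397}{94} + 16020 = \frac{1505483}{94}$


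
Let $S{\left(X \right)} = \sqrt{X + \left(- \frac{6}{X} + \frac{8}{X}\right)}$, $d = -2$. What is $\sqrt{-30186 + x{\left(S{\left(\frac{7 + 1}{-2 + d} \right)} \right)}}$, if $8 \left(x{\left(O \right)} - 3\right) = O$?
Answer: $\frac{\sqrt{-482928 + 2 i \sqrt{3}}}{4} \approx 0.0006231 + 173.73 i$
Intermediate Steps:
$S{\left(X \right)} = \sqrt{X + \frac{2}{X}}$
$x{\left(O \right)} = 3 + \frac{O}{8}$
$\sqrt{-30186 + x{\left(S{\left(\frac{7 + 1}{-2 + d} \right)} \right)}} = \sqrt{-30186 + \left(3 + \frac{\sqrt{\frac{7 + 1}{-2 - 2} + \frac{2}{\left(7 + 1\right) \frac{1}{-2 - 2}}}}{8}\right)} = \sqrt{-30186 + \left(3 + \frac{\sqrt{\frac{8}{-4} + \frac{2}{8 \frac{1}{-4}}}}{8}\right)} = \sqrt{-30186 + \left(3 + \frac{\sqrt{8 \left(- \frac{1}{4}\right) + \frac{2}{8 \left(- \frac{1}{4}\right)}}}{8}\right)} = \sqrt{-30186 + \left(3 + \frac{\sqrt{-2 + \frac{2}{-2}}}{8}\right)} = \sqrt{-30186 + \left(3 + \frac{\sqrt{-2 + 2 \left(- \frac{1}{2}\right)}}{8}\right)} = \sqrt{-30186 + \left(3 + \frac{\sqrt{-2 - 1}}{8}\right)} = \sqrt{-30186 + \left(3 + \frac{\sqrt{-3}}{8}\right)} = \sqrt{-30186 + \left(3 + \frac{i \sqrt{3}}{8}\right)} = \sqrt{-30183 + \frac{i \sqrt{3}}{8}}$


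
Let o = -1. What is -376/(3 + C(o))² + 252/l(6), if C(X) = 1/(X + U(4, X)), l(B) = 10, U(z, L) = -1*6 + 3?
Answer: -14834/605 ≈ -24.519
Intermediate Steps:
U(z, L) = -3 (U(z, L) = -6 + 3 = -3)
C(X) = 1/(-3 + X) (C(X) = 1/(X - 3) = 1/(-3 + X))
-376/(3 + C(o))² + 252/l(6) = -376/(3 + 1/(-3 - 1))² + 252/10 = -376/(3 + 1/(-4))² + 252*(⅒) = -376/(3 - ¼)² + 126/5 = -376/((11/4)²) + 126/5 = -376/121/16 + 126/5 = -376*16/121 + 126/5 = -6016/121 + 126/5 = -14834/605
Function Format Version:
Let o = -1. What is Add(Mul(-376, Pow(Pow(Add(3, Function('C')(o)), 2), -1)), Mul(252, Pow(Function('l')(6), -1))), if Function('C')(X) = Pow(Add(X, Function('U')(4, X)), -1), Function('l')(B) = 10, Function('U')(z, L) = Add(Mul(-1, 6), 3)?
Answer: Rational(-14834, 605) ≈ -24.519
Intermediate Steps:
Function('U')(z, L) = -3 (Function('U')(z, L) = Add(-6, 3) = -3)
Function('C')(X) = Pow(Add(-3, X), -1) (Function('C')(X) = Pow(Add(X, -3), -1) = Pow(Add(-3, X), -1))
Add(Mul(-376, Pow(Pow(Add(3, Function('C')(o)), 2), -1)), Mul(252, Pow(Function('l')(6), -1))) = Add(Mul(-376, Pow(Pow(Add(3, Pow(Add(-3, -1), -1)), 2), -1)), Mul(252, Pow(10, -1))) = Add(Mul(-376, Pow(Pow(Add(3, Pow(-4, -1)), 2), -1)), Mul(252, Rational(1, 10))) = Add(Mul(-376, Pow(Pow(Add(3, Rational(-1, 4)), 2), -1)), Rational(126, 5)) = Add(Mul(-376, Pow(Pow(Rational(11, 4), 2), -1)), Rational(126, 5)) = Add(Mul(-376, Pow(Rational(121, 16), -1)), Rational(126, 5)) = Add(Mul(-376, Rational(16, 121)), Rational(126, 5)) = Add(Rational(-6016, 121), Rational(126, 5)) = Rational(-14834, 605)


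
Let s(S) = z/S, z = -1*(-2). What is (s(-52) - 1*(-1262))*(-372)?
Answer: -6102846/13 ≈ -4.6945e+5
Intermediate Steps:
z = 2
s(S) = 2/S
(s(-52) - 1*(-1262))*(-372) = (2/(-52) - 1*(-1262))*(-372) = (2*(-1/52) + 1262)*(-372) = (-1/26 + 1262)*(-372) = (32811/26)*(-372) = -6102846/13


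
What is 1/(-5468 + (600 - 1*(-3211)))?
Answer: -1/1657 ≈ -0.00060350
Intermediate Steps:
1/(-5468 + (600 - 1*(-3211))) = 1/(-5468 + (600 + 3211)) = 1/(-5468 + 3811) = 1/(-1657) = -1/1657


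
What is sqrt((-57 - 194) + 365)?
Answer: sqrt(114) ≈ 10.677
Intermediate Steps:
sqrt((-57 - 194) + 365) = sqrt(-251 + 365) = sqrt(114)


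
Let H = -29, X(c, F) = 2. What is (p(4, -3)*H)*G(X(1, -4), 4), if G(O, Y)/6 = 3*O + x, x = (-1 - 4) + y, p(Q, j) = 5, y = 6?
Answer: -6090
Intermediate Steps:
x = 1 (x = (-1 - 4) + 6 = -5 + 6 = 1)
G(O, Y) = 6 + 18*O (G(O, Y) = 6*(3*O + 1) = 6*(1 + 3*O) = 6 + 18*O)
(p(4, -3)*H)*G(X(1, -4), 4) = (5*(-29))*(6 + 18*2) = -145*(6 + 36) = -145*42 = -6090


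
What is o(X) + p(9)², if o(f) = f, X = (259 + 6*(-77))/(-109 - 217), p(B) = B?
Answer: 26609/326 ≈ 81.623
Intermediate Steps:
X = 203/326 (X = (259 - 462)/(-326) = -203*(-1/326) = 203/326 ≈ 0.62270)
o(X) + p(9)² = 203/326 + 9² = 203/326 + 81 = 26609/326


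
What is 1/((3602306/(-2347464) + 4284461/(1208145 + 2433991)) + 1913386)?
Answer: 1068722892888/2044879038322597679 ≈ 5.2263e-7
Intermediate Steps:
1/((3602306/(-2347464) + 4284461/(1208145 + 2433991)) + 1913386) = 1/((3602306*(-1/2347464) + 4284461/3642136) + 1913386) = 1/((-1801153/1173732 + 4284461*(1/3642136)) + 1913386) = 1/((-1801153/1173732 + 4284461/3642136) + 1913386) = 1/(-382808801089/1068722892888 + 1913386) = 1/(2044879038322597679/1068722892888) = 1068722892888/2044879038322597679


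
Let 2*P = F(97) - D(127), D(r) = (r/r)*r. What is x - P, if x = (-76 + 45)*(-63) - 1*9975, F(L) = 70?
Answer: -15987/2 ≈ -7993.5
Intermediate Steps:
D(r) = r (D(r) = 1*r = r)
P = -57/2 (P = (70 - 1*127)/2 = (70 - 127)/2 = (½)*(-57) = -57/2 ≈ -28.500)
x = -8022 (x = -31*(-63) - 9975 = 1953 - 9975 = -8022)
x - P = -8022 - 1*(-57/2) = -8022 + 57/2 = -15987/2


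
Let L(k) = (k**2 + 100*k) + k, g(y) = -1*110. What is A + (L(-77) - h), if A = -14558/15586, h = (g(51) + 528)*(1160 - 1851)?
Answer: 2236505791/7793 ≈ 2.8699e+5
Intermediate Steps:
g(y) = -110
L(k) = k**2 + 101*k
h = -288838 (h = (-110 + 528)*(1160 - 1851) = 418*(-691) = -288838)
A = -7279/7793 (A = -14558*1/15586 = -7279/7793 ≈ -0.93404)
A + (L(-77) - h) = -7279/7793 + (-77*(101 - 77) - 1*(-288838)) = -7279/7793 + (-77*24 + 288838) = -7279/7793 + (-1848 + 288838) = -7279/7793 + 286990 = 2236505791/7793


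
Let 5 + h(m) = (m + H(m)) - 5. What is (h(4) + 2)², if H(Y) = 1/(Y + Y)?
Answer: 961/64 ≈ 15.016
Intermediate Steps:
H(Y) = 1/(2*Y)
h(m) = -10 + m + 1/(2*m) (h(m) = -5 + ((m + 1/(2*m)) - 5) = -5 + (-5 + m + 1/(2*m)) = -10 + m + 1/(2*m))
(h(4) + 2)² = ((-10 + 4 + (½)/4) + 2)² = ((-10 + 4 + (½)*(¼)) + 2)² = ((-10 + 4 + ⅛) + 2)² = (-47/8 + 2)² = (-31/8)² = 961/64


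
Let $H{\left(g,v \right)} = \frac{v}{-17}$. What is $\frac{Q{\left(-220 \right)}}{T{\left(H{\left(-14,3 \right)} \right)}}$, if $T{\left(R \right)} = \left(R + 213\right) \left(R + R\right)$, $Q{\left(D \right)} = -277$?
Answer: $\frac{80053}{21708} \approx 3.6877$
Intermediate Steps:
$H{\left(g,v \right)} = - \frac{v}{17}$ ($H{\left(g,v \right)} = v \left(- \frac{1}{17}\right) = - \frac{v}{17}$)
$T{\left(R \right)} = 2 R \left(213 + R\right)$ ($T{\left(R \right)} = \left(213 + R\right) 2 R = 2 R \left(213 + R\right)$)
$\frac{Q{\left(-220 \right)}}{T{\left(H{\left(-14,3 \right)} \right)}} = - \frac{277}{2 \left(\left(- \frac{1}{17}\right) 3\right) \left(213 - \frac{3}{17}\right)} = - \frac{277}{2 \left(- \frac{3}{17}\right) \left(213 - \frac{3}{17}\right)} = - \frac{277}{2 \left(- \frac{3}{17}\right) \frac{3618}{17}} = - \frac{277}{- \frac{21708}{289}} = \left(-277\right) \left(- \frac{289}{21708}\right) = \frac{80053}{21708}$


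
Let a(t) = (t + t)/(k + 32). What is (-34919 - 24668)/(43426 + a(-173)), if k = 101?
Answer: -7925071/5775312 ≈ -1.3722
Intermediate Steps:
a(t) = 2*t/133 (a(t) = (t + t)/(101 + 32) = (2*t)/133 = (2*t)*(1/133) = 2*t/133)
(-34919 - 24668)/(43426 + a(-173)) = (-34919 - 24668)/(43426 + (2/133)*(-173)) = -59587/(43426 - 346/133) = -59587/5775312/133 = -59587*133/5775312 = -7925071/5775312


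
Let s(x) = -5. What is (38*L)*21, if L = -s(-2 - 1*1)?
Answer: 3990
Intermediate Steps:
L = 5 (L = -1*(-5) = 5)
(38*L)*21 = (38*5)*21 = 190*21 = 3990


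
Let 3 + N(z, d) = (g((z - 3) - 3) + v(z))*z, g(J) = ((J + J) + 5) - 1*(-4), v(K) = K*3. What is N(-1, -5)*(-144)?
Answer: -720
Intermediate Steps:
v(K) = 3*K
g(J) = 9 + 2*J (g(J) = (2*J + 5) + 4 = (5 + 2*J) + 4 = 9 + 2*J)
N(z, d) = -3 + z*(-3 + 5*z) (N(z, d) = -3 + ((9 + 2*((z - 3) - 3)) + 3*z)*z = -3 + ((9 + 2*((-3 + z) - 3)) + 3*z)*z = -3 + ((9 + 2*(-6 + z)) + 3*z)*z = -3 + ((9 + (-12 + 2*z)) + 3*z)*z = -3 + ((-3 + 2*z) + 3*z)*z = -3 + (-3 + 5*z)*z = -3 + z*(-3 + 5*z))
N(-1, -5)*(-144) = (-3 - 3*(-1) + 5*(-1)**2)*(-144) = (-3 + 3 + 5*1)*(-144) = (-3 + 3 + 5)*(-144) = 5*(-144) = -720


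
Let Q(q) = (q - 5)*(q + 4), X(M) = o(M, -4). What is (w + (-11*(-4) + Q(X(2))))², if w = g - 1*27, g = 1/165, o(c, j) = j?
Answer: 7873636/27225 ≈ 289.21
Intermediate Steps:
X(M) = -4
Q(q) = (-5 + q)*(4 + q)
g = 1/165 ≈ 0.0060606
w = -4454/165 (w = 1/165 - 1*27 = 1/165 - 27 = -4454/165 ≈ -26.994)
(w + (-11*(-4) + Q(X(2))))² = (-4454/165 + (-11*(-4) + (-20 + (-4)² - 1*(-4))))² = (-4454/165 + (44 + (-20 + 16 + 4)))² = (-4454/165 + (44 + 0))² = (-4454/165 + 44)² = (2806/165)² = 7873636/27225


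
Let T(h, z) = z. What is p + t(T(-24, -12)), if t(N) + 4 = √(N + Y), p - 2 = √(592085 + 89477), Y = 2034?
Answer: -2 + √2022 + √681562 ≈ 868.53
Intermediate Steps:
p = 2 + √681562 (p = 2 + √(592085 + 89477) = 2 + √681562 ≈ 827.57)
t(N) = -4 + √(2034 + N) (t(N) = -4 + √(N + 2034) = -4 + √(2034 + N))
p + t(T(-24, -12)) = (2 + √681562) + (-4 + √(2034 - 12)) = (2 + √681562) + (-4 + √2022) = -2 + √2022 + √681562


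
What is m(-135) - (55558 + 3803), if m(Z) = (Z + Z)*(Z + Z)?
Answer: 13539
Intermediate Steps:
m(Z) = 4*Z² (m(Z) = (2*Z)*(2*Z) = 4*Z²)
m(-135) - (55558 + 3803) = 4*(-135)² - (55558 + 3803) = 4*18225 - 1*59361 = 72900 - 59361 = 13539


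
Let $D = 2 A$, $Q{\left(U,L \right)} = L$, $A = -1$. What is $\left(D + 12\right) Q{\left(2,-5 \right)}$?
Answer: $-50$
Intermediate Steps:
$D = -2$ ($D = 2 \left(-1\right) = -2$)
$\left(D + 12\right) Q{\left(2,-5 \right)} = \left(-2 + 12\right) \left(-5\right) = 10 \left(-5\right) = -50$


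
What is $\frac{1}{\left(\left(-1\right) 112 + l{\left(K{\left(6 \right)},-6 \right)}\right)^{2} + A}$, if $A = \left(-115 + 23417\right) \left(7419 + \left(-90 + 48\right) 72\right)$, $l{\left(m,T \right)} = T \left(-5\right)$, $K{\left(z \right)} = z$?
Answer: $\frac{1}{102419014} \approx 9.7638 \cdot 10^{-9}$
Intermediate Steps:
$l{\left(m,T \right)} = - 5 T$
$A = 102412290$ ($A = 23302 \left(7419 - 3024\right) = 23302 \cdot 4395 = 102412290$)
$\frac{1}{\left(\left(-1\right) 112 + l{\left(K{\left(6 \right)},-6 \right)}\right)^{2} + A} = \frac{1}{\left(\left(-1\right) 112 - -30\right)^{2} + 102412290} = \frac{1}{\left(-112 + 30\right)^{2} + 102412290} = \frac{1}{\left(-82\right)^{2} + 102412290} = \frac{1}{6724 + 102412290} = \frac{1}{102419014}$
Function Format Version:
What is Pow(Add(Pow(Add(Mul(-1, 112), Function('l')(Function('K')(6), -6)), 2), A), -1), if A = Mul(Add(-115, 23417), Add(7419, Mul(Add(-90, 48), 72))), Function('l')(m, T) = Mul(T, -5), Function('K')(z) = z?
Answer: Rational(1, 102419014) ≈ 9.7638e-9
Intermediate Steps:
Function('l')(m, T) = Mul(-5, T)
A = 102412290 (A = Mul(23302, Add(7419, Mul(-42, 72))) = Mul(23302, Add(7419, -3024)) = Mul(23302, 4395) = 102412290)
Pow(Add(Pow(Add(Mul(-1, 112), Function('l')(Function('K')(6), -6)), 2), A), -1) = Pow(Add(Pow(Add(Mul(-1, 112), Mul(-5, -6)), 2), 102412290), -1) = Pow(Add(Pow(Add(-112, 30), 2), 102412290), -1) = Pow(Add(Pow(-82, 2), 102412290), -1) = Pow(Add(6724, 102412290), -1) = Pow(102419014, -1) = Rational(1, 102419014)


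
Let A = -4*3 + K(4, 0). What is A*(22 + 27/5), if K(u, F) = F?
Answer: -1644/5 ≈ -328.80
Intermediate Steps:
A = -12 (A = -4*3 + 0 = -12 + 0 = -12)
A*(22 + 27/5) = -12*(22 + 27/5) = -12*137/5 = -1644/5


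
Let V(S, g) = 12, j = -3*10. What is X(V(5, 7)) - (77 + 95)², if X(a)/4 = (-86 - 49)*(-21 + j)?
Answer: -2044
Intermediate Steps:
j = -30
X(a) = 27540 (X(a) = 4*((-86 - 49)*(-21 - 30)) = 4*(-135*(-51)) = 4*6885 = 27540)
X(V(5, 7)) - (77 + 95)² = 27540 - (77 + 95)² = 27540 - 1*172² = 27540 - 1*29584 = 27540 - 29584 = -2044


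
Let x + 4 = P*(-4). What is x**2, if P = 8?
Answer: 1296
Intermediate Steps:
x = -36 (x = -4 + 8*(-4) = -4 - 32 = -36)
x**2 = (-36)**2 = 1296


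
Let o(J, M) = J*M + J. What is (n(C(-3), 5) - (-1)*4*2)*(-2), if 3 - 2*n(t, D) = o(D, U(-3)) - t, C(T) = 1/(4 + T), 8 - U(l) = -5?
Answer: 50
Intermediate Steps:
U(l) = 13 (U(l) = 8 - 1*(-5) = 8 + 5 = 13)
o(J, M) = J + J*M
n(t, D) = 3/2 + t/2 - 7*D (n(t, D) = 3/2 - (D*(1 + 13) - t)/2 = 3/2 - (D*14 - t)/2 = 3/2 - (14*D - t)/2 = 3/2 - (-t + 14*D)/2 = 3/2 + (t/2 - 7*D) = 3/2 + t/2 - 7*D)
(n(C(-3), 5) - (-1)*4*2)*(-2) = ((3/2 + 1/(2*(4 - 3)) - 7*5) - (-1)*4*2)*(-2) = ((3/2 + (1/2)/1 - 35) - 1*(-4)*2)*(-2) = ((3/2 + (1/2)*1 - 35) + 4*2)*(-2) = ((3/2 + 1/2 - 35) + 8)*(-2) = (-33 + 8)*(-2) = -25*(-2) = 50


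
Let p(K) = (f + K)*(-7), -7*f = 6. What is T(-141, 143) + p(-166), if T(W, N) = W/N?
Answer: 166883/143 ≈ 1167.0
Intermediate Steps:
f = -6/7 (f = -1/7*6 = -6/7 ≈ -0.85714)
p(K) = 6 - 7*K (p(K) = (-6/7 + K)*(-7) = 6 - 7*K)
T(-141, 143) + p(-166) = -141/143 + (6 - 7*(-166)) = -141*1/143 + (6 + 1162) = -141/143 + 1168 = 166883/143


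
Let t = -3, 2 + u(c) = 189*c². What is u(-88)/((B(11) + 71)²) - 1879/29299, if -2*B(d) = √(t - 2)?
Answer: (-533636*√5 + 171491827583*I)/(29299*(284*√5 + 20159*I)) ≈ 290.06 + 9.1395*I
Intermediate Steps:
u(c) = -2 + 189*c²
B(d) = -I*√5/2 (B(d) = -√(-3 - 2)/2 = -I*√5/2)
u(-88)/((B(11) + 71)²) - 1879/29299 = (-2 + 189*(-88)²)/((-I*√5/2 + 71)²) - 1879/29299 = (-2 + 189*7744)/((71 - I*√5/2)²) - 1879*1/29299 = (-2 + 1463616)/(71 - I*√5/2)² - 1879/29299 = 1463614/(71 - I*√5/2)² - 1879/29299 = -1879/29299 + 1463614/(71 - I*√5/2)²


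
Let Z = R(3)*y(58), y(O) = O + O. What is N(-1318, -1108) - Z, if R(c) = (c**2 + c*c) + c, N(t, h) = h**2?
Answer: 1225228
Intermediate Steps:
y(O) = 2*O
R(c) = c + 2*c**2 (R(c) = (c**2 + c**2) + c = 2*c**2 + c = c + 2*c**2)
Z = 2436 (Z = (3*(1 + 2*3))*(2*58) = (3*(1 + 6))*116 = (3*7)*116 = 21*116 = 2436)
N(-1318, -1108) - Z = (-1108)**2 - 1*2436 = 1227664 - 2436 = 1225228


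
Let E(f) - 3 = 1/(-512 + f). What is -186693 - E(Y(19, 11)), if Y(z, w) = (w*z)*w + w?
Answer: -335679409/1798 ≈ -1.8670e+5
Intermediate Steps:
Y(z, w) = w + z*w² (Y(z, w) = z*w² + w = w + z*w²)
E(f) = 3 + 1/(-512 + f)
-186693 - E(Y(19, 11)) = -186693 - (-1535 + 3*(11*(1 + 11*19)))/(-512 + 11*(1 + 11*19)) = -186693 - (-1535 + 3*(11*(1 + 209)))/(-512 + 11*(1 + 209)) = -186693 - (-1535 + 3*(11*210))/(-512 + 11*210) = -186693 - (-1535 + 3*2310)/(-512 + 2310) = -186693 - (-1535 + 6930)/1798 = -186693 - 5395/1798 = -335679409/1798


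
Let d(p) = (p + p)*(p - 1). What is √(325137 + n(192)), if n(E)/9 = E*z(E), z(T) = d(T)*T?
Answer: 7*√496614369 ≈ 1.5599e+5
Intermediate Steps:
d(p) = 2*p*(-1 + p) (d(p) = (2*p)*(-1 + p) = 2*p*(-1 + p))
z(T) = 2*T²*(-1 + T) (z(T) = (2*T*(-1 + T))*T = 2*T²*(-1 + T))
n(E) = 18*E³*(-1 + E) (n(E) = 9*(E*(2*E²*(-1 + E))) = 9*(2*E³*(-1 + E)) = 18*E³*(-1 + E))
√(325137 + n(192)) = √(325137 + 18*192³*(-1 + 192)) = √(325137 + 18*7077888*191) = √(325137 + 24333778944) = √24334104081 = 7*√496614369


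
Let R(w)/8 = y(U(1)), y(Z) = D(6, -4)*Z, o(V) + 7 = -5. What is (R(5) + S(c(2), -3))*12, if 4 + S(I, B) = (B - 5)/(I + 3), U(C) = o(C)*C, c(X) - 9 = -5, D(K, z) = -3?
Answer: 23760/7 ≈ 3394.3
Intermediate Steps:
c(X) = 4 (c(X) = 9 - 5 = 4)
o(V) = -12 (o(V) = -7 - 5 = -12)
U(C) = -12*C
S(I, B) = -4 + (-5 + B)/(3 + I) (S(I, B) = -4 + (B - 5)/(I + 3) = -4 + (-5 + B)/(3 + I))
y(Z) = -3*Z
R(w) = 288 (R(w) = 8*(-(-36)) = 8*(-3*(-12)) = 8*36 = 288)
(R(5) + S(c(2), -3))*12 = (288 + (-17 - 3 - 4*4)/(3 + 4))*12 = (288 + (-17 - 3 - 16)/7)*12 = (288 + (⅐)*(-36))*12 = (288 - 36/7)*12 = (1980/7)*12 = 23760/7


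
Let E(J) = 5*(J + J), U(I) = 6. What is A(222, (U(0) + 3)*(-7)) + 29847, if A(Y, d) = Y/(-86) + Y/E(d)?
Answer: 134745959/4515 ≈ 29844.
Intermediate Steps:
E(J) = 10*J (E(J) = 5*(2*J) = 10*J)
A(Y, d) = -Y/86 + Y/(10*d) (A(Y, d) = Y/(-86) + Y/((10*d)) = Y*(-1/86) + Y*(1/(10*d)) = -Y/86 + Y/(10*d))
A(222, (U(0) + 3)*(-7)) + 29847 = (-1/86*222 + (⅒)*222/((6 + 3)*(-7))) + 29847 = (-111/43 + (⅒)*222/(9*(-7))) + 29847 = (-111/43 + (⅒)*222/(-63)) + 29847 = (-111/43 + (⅒)*222*(-1/63)) + 29847 = (-111/43 - 37/105) + 29847 = -13246/4515 + 29847 = 134745959/4515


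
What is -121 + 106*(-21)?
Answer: -2347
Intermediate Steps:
-121 + 106*(-21) = -121 - 2226 = -2347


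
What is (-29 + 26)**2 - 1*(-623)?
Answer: 632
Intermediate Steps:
(-29 + 26)**2 - 1*(-623) = (-3)**2 + 623 = 9 + 623 = 632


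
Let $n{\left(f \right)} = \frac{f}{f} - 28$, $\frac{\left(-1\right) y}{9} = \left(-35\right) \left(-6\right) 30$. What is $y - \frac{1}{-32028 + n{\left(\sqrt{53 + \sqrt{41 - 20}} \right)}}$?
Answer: $- \frac{1817518499}{32055} \approx -56700.0$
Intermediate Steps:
$y = -56700$ ($y = - 9 \left(-35\right) \left(-6\right) 30 = - 9 \cdot 210 \cdot 30 = \left(-9\right) 6300 = -56700$)
$n{\left(f \right)} = -27$ ($n{\left(f \right)} = 1 - 28 = -27$)
$y - \frac{1}{-32028 + n{\left(\sqrt{53 + \sqrt{41 - 20}} \right)}} = -56700 - \frac{1}{-32028 - 27} = -56700 - \frac{1}{-32055} = -56700 - - \frac{1}{32055} = -56700 + \frac{1}{32055} = - \frac{1817518499}{32055}$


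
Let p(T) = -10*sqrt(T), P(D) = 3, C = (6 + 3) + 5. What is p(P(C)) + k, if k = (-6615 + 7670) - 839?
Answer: 216 - 10*sqrt(3) ≈ 198.68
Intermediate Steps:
C = 14 (C = 9 + 5 = 14)
k = 216 (k = 1055 - 839 = 216)
p(P(C)) + k = -10*sqrt(3) + 216 = 216 - 10*sqrt(3)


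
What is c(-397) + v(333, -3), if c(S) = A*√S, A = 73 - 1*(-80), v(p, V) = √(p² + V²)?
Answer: 3*√12322 + 153*I*√397 ≈ 333.01 + 3048.5*I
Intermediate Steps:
v(p, V) = √(V² + p²)
A = 153 (A = 73 + 80 = 153)
c(S) = 153*√S
c(-397) + v(333, -3) = 153*√(-397) + √((-3)² + 333²) = 153*(I*√397) + √(9 + 110889) = 153*I*√397 + √110898 = 153*I*√397 + 3*√12322 = 3*√12322 + 153*I*√397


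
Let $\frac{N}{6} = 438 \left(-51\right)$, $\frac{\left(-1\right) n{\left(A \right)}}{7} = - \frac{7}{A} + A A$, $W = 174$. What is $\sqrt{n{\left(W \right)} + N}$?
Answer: $\frac{i \sqrt{10474276434}}{174} \approx 588.18 i$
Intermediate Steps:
$n{\left(A \right)} = - 7 A^{2} + \frac{49}{A}$ ($n{\left(A \right)} = - 7 \left(- \frac{7}{A} + A A\right) = - 7 \left(- \frac{7}{A} + A^{2}\right) = - 7 \left(A^{2} - \frac{7}{A}\right) = - 7 A^{2} + \frac{49}{A}$)
$N = -134028$ ($N = 6 \cdot 438 \left(-51\right) = 6 \left(-22338\right) = -134028$)
$\sqrt{n{\left(W \right)} + N} = \sqrt{\frac{7 \left(7 - 174^{3}\right)}{174} - 134028} = \sqrt{7 \cdot \frac{1}{174} \left(7 - 5268024\right) - 134028} = \sqrt{7 \cdot \frac{1}{174} \left(-5268017\right) - 134028} = \sqrt{- \frac{36876119}{174} - 134028} = \sqrt{- \frac{60196991}{174}} = \frac{i \sqrt{10474276434}}{174}$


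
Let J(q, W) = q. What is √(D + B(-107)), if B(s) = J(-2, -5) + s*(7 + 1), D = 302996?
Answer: √302138 ≈ 549.67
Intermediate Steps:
B(s) = -2 + 8*s (B(s) = -2 + s*(7 + 1) = -2 + s*8 = -2 + 8*s)
√(D + B(-107)) = √(302996 + (-2 + 8*(-107))) = √(302996 + (-2 - 856)) = √(302996 - 858) = √302138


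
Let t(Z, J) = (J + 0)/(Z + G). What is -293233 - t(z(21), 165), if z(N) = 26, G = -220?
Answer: -56887037/194 ≈ -2.9323e+5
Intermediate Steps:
t(Z, J) = J/(-220 + Z) (t(Z, J) = (J + 0)/(Z - 220) = J/(-220 + Z))
-293233 - t(z(21), 165) = -293233 - 165/(-220 + 26) = -293233 - 165/(-194) = -293233 - 165*(-1)/194 = -293233 - 1*(-165/194) = -293233 + 165/194 = -56887037/194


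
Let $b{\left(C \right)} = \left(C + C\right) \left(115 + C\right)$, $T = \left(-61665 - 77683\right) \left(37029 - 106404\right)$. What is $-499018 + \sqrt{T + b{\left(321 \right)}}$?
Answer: $-499018 + 2 \sqrt{2416886853} \approx -4.0069 \cdot 10^{5}$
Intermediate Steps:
$T = 9667267500$ ($T = \left(-139348\right) \left(-69375\right) = 9667267500$)
$b{\left(C \right)} = 2 C \left(115 + C\right)$
$-499018 + \sqrt{T + b{\left(321 \right)}} = -499018 + \sqrt{9667267500 + 2 \cdot 321 \left(115 + 321\right)} = -499018 + \sqrt{9667267500 + 2 \cdot 321 \cdot 436} = -499018 + \sqrt{9667267500 + 279912} = -499018 + \sqrt{9667547412} = -499018 + 2 \sqrt{2416886853}$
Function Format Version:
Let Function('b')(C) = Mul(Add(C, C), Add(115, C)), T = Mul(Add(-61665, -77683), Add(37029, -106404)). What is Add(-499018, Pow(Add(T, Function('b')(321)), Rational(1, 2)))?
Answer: Add(-499018, Mul(2, Pow(2416886853, Rational(1, 2)))) ≈ -4.0069e+5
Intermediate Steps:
T = 9667267500 (T = Mul(-139348, -69375) = 9667267500)
Function('b')(C) = Mul(2, C, Add(115, C)) (Function('b')(C) = Mul(Mul(2, C), Add(115, C)) = Mul(2, C, Add(115, C)))
Add(-499018, Pow(Add(T, Function('b')(321)), Rational(1, 2))) = Add(-499018, Pow(Add(9667267500, Mul(2, 321, Add(115, 321))), Rational(1, 2))) = Add(-499018, Pow(Add(9667267500, Mul(2, 321, 436)), Rational(1, 2))) = Add(-499018, Pow(Add(9667267500, 279912), Rational(1, 2))) = Add(-499018, Pow(9667547412, Rational(1, 2))) = Add(-499018, Mul(2, Pow(2416886853, Rational(1, 2))))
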